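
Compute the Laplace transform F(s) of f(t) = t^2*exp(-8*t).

L{t^2} = 2!/s^3 = 2/s^3.
By the first shifting theorem, multiplying by e^(-8t) replaces s with s + 8.

F(s) = 2/(s + 8)^3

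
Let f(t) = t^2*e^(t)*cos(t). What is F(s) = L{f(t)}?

L{cos(t)} = s/(s^2 + 1).
Multiplying by e^(t) shifts s → s - 1, so L{e^(t)*cos(t)} = (s - 1)/((s - 1)^2 + 1).
Then apply L{t^2·g(t)} = (-1)^2 d^2/ds^2[G(s)] with G(s) = (s - 1)/((s - 1)^2 + 1):
differentiating 2 times and applying the sign gives 2*(s - 1)*(s^2 - 2*s - 2)/(s^2 - 2*s + 2)^3.

F(s) = 2*(s - 1)*(s^2 - 2*s - 2)/(s^2 - 2*s + 2)^3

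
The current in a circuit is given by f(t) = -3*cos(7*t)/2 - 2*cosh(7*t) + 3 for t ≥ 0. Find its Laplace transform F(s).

Apply the Laplace transform termwise.
(-2)·[L{cosh(7t)} = s/(s^2 - 49)]; (-3/2)·[L{cos(7t)} = s/(s^2 + 49)]; L{3} = 3/s.

F(s) = -3*s/(2*(s^2 + 49)) - 2*s/(s^2 - 49) + 3/s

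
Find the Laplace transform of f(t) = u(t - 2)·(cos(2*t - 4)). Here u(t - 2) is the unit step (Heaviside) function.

By the second shifting theorem, L{u(t - c)·g(t - c)} = e^(-cs)·G(s) with c = 2 and G(s) = L{g(t)}.
L{cos(2t)} = s/(s^2 + 4).

s*exp(-2*s)/(s^2 + 4)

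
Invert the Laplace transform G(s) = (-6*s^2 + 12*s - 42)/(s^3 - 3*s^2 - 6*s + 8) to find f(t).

Factor the denominator: s^3 - 3*s^2 - 6*s + 8 = (s - 4)*(s - 1)*(s + 2).
Partial fraction decomposition gives [4/(s - 1)] + [-5/(s - 4)] + [-5/(s + 2)].
Invert each term: 4/(s - 1) ↔ 4e^(t); -5/(s - 4) ↔ -5e^(4t); -5/(s + 2) ↔ -5e^(-2t).

f(t) = -5*exp(4*t) + 4*exp(t) - 5*exp(-2*t)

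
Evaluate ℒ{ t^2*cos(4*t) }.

2*s*(s^2 - 48)/(s^2 + 16)^3

L{cos(4t)} = s/(s^2 + 16).
Then apply L{t^2·g(t)} = (-1)^2 d^2/ds^2[G(s)] with G(s) = s/(s^2 + 16):
differentiating 2 times and applying the sign gives 2*s*(s^2 - 48)/(s^2 + 16)^3.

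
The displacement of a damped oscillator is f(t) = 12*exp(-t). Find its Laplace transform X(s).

X(s) = 12/(s + 1)

L{12} = 12/s.
By the first shifting theorem, multiplying by e^(-t) replaces s with s + 1.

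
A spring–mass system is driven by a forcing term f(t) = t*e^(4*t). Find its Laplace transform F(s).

F(s) = (s - 4)^(-2)

L{e^(4t)} = 1/(s - 4).
Then apply L{t·g(t)} = -d/ds[G(s)] with G(s) = 1/(s - 4):
differentiating 1 time and applying the sign gives (s - 4)^(-2).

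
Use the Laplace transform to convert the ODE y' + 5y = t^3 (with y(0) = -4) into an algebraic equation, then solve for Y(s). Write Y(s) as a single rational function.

Y(s) = (-4*s^4 + 6)/(s^5 + 5*s^4)

Laplace-transform each side.
Using L{y'} = sY - y(0) = sY - (-4), the left side becomes (s + 5)Y - (-4).
The right side is L{t^3} = 6/s^4.
So (s + 5)Y = 6/s^4 + (-4).
Solve for Y(s) and write it as one ratio of polynomials.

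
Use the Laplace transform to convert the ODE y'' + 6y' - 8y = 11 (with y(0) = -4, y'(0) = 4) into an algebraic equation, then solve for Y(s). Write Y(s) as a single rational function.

Transform both sides with L{·}.
The derivative rules (L{y''} = s^2 Y - s·y(0) - y'(0) and L{y'} = sY - y(0), with y(0) = -4, y'(0) = 4) turn the left side into (s^2 + 6*s - 8)Y - (-4*s - 20).
The right side is L{11} = 11/s.
So (s^2 + 6*s - 8)Y = 11/s + (-4*s - 20).
Divide through and combine into a single rational function.

Y(s) = (-4*s^2 - 20*s + 11)/(s^3 + 6*s^2 - 8*s)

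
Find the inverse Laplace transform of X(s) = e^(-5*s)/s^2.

The factor e^(-5s) signals a time shift by c = 5 (second shifting theorem).
L{t} = 1!/s^2 = 1/s^2, so L^-1{s^(-2)} = t.
Hence the inverse is u(t - 5) times that function evaluated at t - 5.

Heaviside(t - 5)*(t - 5)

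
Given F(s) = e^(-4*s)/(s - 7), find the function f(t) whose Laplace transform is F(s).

The factor e^(-4s) signals a time shift by c = 4 (second shifting theorem).
L{e^(7t)} = 1/(s - 7), so L^-1{1/(s - 7)} = e^(7*t).
Hence the inverse is u(t - 4) times that function evaluated at t - 4.

f(t) = Heaviside(t - 4)*(exp(7*t - 28))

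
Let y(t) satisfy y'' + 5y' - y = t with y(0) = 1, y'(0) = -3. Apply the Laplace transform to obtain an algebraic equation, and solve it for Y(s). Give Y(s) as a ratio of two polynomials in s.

Transform both sides with L{·}.
With L{y''} = s^2 Y - s·y(0) - y'(0) and L{y'} = sY - y(0), with y(0) = 1, y'(0) = -3: the LHS transforms to (s^2 + 5*s - 1)Y - (s + 2).
The right side is L{t} = s^(-2).
So (s^2 + 5*s - 1)Y = s^(-2) + (s + 2).
Solve for Y(s) and write it as one ratio of polynomials.

Y(s) = (s^3 + 2*s^2 + 1)/(s^4 + 5*s^3 - s^2)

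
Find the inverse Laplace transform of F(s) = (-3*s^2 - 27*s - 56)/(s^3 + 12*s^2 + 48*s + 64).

2*t^2*exp(-4*t) - 3*t*exp(-4*t) - 3*exp(-4*t)

Factor the denominator: s^3 + 12*s^2 + 48*s + 64 = (s + 4)^3.
Partial fraction decomposition gives [-3/(s + 4)] + [-3/(s + 4)^2] + [4/(s + 4)^3].
Invert each term: -3/(s + 4) ↔ -3e^(-4t); -3/(s + 4)^2 ↔ -3t·e^(-4t); 4/(s + 4)^3 ↔ (2)t^2·e^(-4t).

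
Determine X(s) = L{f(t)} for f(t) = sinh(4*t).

X(s) = 4/(s^2 - 16)

L{sinh(4t)} = 4/(s^2 - 16).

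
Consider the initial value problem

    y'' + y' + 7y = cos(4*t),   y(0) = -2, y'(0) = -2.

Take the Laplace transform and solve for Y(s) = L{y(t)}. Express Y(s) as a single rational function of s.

Y(s) = (-2*s^3 - 4*s^2 - 31*s - 64)/(s^4 + s^3 + 23*s^2 + 16*s + 112)

Laplace-transform each side.
With L{y''} = s^2 Y - s·y(0) - y'(0) and L{y'} = sY - y(0), with y(0) = -2, y'(0) = -2: the LHS transforms to (s^2 + s + 7)Y - (-2*s - 4).
The right side is L{cos(4*t)} = s/(s^2 + 16).
So (s^2 + s + 7)Y = s/(s^2 + 16) + (-2*s - 4).
Isolate Y and clear denominators.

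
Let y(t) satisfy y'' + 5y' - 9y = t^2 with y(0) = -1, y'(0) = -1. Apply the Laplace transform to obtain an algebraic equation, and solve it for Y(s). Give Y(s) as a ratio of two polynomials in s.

Take the Laplace transform of both sides.
With L{y''} = s^2 Y - s·y(0) - y'(0) and L{y'} = sY - y(0), with y(0) = -1, y'(0) = -1: the LHS transforms to (s^2 + 5*s - 9)Y - (-s - 6).
The right side is L{t^2} = 2/s^3.
So (s^2 + 5*s - 9)Y = 2/s^3 + (-s - 6).
Divide through and combine into a single rational function.

Y(s) = (-s^4 - 6*s^3 + 2)/(s^5 + 5*s^4 - 9*s^3)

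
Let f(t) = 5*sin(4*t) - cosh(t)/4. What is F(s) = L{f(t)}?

By linearity of the Laplace transform, transform each term separately.
(5)·[L{sin(4t)} = 4/(s^2 + 16)]; (-1/4)·[L{cosh(t)} = s/(s^2 - 1)].

F(s) = -s/(4*(s^2 - 1)) + 20/(s^2 + 16)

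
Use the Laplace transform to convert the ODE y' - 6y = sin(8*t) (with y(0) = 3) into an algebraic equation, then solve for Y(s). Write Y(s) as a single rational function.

Transform both sides with L{·}.
Using L{y'} = sY - y(0) = sY - 3, the left side becomes (s - 6)Y - (3).
The right side is L{sin(8*t)} = 8/(s^2 + 64).
So (s - 6)Y = 8/(s^2 + 64) + (3).
Isolate Y and clear denominators.

Y(s) = (3*s^2 + 200)/(s^3 - 6*s^2 + 64*s - 384)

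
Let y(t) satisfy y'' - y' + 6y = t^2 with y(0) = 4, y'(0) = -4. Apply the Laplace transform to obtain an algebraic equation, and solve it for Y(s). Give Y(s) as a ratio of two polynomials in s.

Apply the Laplace transform to the equation.
The derivative rules (L{y''} = s^2 Y - s·y(0) - y'(0) and L{y'} = sY - y(0), with y(0) = 4, y'(0) = -4) turn the left side into (s^2 - s + 6)Y - (4*s - 8).
The right side is L{t^2} = 2/s^3.
So (s^2 - s + 6)Y = 2/s^3 + (4*s - 8).
Isolate Y and clear denominators.

Y(s) = (4*s^4 - 8*s^3 + 2)/(s^5 - s^4 + 6*s^3)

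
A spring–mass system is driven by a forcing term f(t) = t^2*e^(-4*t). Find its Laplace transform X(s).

X(s) = 2/(s + 4)^3

L{e^(-4t)} = 1/(s + 4).
Then apply L{t^2·g(t)} = (-1)^2 d^2/ds^2[G(s)] with G(s) = 1/(s + 4):
differentiating 2 times and applying the sign gives 2/(s + 4)^3.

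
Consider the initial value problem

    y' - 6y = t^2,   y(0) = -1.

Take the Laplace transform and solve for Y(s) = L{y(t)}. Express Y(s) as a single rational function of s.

Apply the Laplace transform to the equation.
With L{y'} = sY - y(0) = sY - (-1): the LHS transforms to (s - 6)Y - (-1).
The right side is L{t^2} = 2/s^3.
So (s - 6)Y = 2/s^3 + (-1).
Divide through and combine into a single rational function.

Y(s) = (-s^3 + 2)/(s^4 - 6*s^3)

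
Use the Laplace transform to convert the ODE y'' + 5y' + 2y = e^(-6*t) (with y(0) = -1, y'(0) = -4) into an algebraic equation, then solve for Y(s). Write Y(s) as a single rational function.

Take the Laplace transform of both sides.
With L{y''} = s^2 Y - s·y(0) - y'(0) and L{y'} = sY - y(0), with y(0) = -1, y'(0) = -4: the LHS transforms to (s^2 + 5*s + 2)Y - (-s - 9).
The right side is L{e^(-6*t)} = 1/(s + 6).
So (s^2 + 5*s + 2)Y = 1/(s + 6) + (-s - 9).
Isolate Y and clear denominators.

Y(s) = (-s^2 - 15*s - 53)/(s^3 + 11*s^2 + 32*s + 12)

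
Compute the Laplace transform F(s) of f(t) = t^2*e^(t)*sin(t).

L{sin(t)} = 1/(s^2 + 1).
Multiplying by e^(t) shifts s → s - 1, so L{e^(t)*sin(t)} = 1/((s - 1)^2 + 1).
Then apply L{t^2·g(t)} = (-1)^2 d^2/ds^2[G(s)] with G(s) = 1/((s - 1)^2 + 1):
differentiating 2 times and applying the sign gives 2*(3*s^2 - 6*s + 2)/(s^2 - 2*s + 2)^3.

F(s) = 2*(3*s^2 - 6*s + 2)/(s^2 - 2*s + 2)^3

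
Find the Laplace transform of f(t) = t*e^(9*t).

L{e^(9t)} = 1/(s - 9).
Then apply L{t·g(t)} = -d/ds[H(s)] with H(s) = 1/(s - 9):
differentiating 1 time and applying the sign gives (s - 9)^(-2).

(s - 9)^(-2)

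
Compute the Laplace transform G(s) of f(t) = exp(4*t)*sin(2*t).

G(s) = 2/((s - 4)^2 + 4)

L{sin(2t)} = 2/(s^2 + 4).
By the first shifting theorem, multiplying by e^(4t) replaces s with s - 4.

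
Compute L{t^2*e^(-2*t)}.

2/(s + 2)^3

L{e^(-2t)} = 1/(s + 2).
Then apply L{t^2·g(t)} = (-1)^2 d^2/ds^2[G(s)] with G(s) = 1/(s + 2):
differentiating 2 times and applying the sign gives 2/(s + 2)^3.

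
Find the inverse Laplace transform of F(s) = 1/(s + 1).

exp(-t)

Since L{e^(-t)} = 1/(s + 1), the inverse is e^(-t).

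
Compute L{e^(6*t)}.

L{1} = 1/s.
By the first shifting theorem, multiplying by e^(6t) replaces s with s - 6.

1/(s - 6)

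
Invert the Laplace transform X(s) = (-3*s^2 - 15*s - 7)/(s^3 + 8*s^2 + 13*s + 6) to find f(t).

f(t) = t*exp(-t) - 2*exp(-t) - exp(-6*t)

Factor the denominator: s^3 + 8*s^2 + 13*s + 6 = (s + 1)^2*(s + 6).
Partial fraction decomposition gives [-2/(s + 1)] + [(s + 1)^(-2)] + [-1/(s + 6)].
Invert each term: -2/(s + 1) ↔ -2e^(-t); 1/(s + 1)^2 ↔ t·e^(-t); -1/(s + 6) ↔ -e^(-6t).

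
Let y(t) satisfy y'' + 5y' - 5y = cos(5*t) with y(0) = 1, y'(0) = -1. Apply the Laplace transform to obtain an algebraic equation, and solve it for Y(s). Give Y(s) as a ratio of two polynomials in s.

Take the Laplace transform of both sides.
The derivative rules (L{y''} = s^2 Y - s·y(0) - y'(0) and L{y'} = sY - y(0), with y(0) = 1, y'(0) = -1) turn the left side into (s^2 + 5*s - 5)Y - (s + 4).
The right side is L{cos(5*t)} = s/(s^2 + 25).
So (s^2 + 5*s - 5)Y = s/(s^2 + 25) + (s + 4).
Isolate Y and clear denominators.

Y(s) = (s^3 + 4*s^2 + 26*s + 100)/(s^4 + 5*s^3 + 20*s^2 + 125*s - 125)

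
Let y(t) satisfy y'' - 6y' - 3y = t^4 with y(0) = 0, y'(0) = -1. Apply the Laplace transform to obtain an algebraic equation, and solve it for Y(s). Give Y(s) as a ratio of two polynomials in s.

Y(s) = (-s^5 + 24)/(s^7 - 6*s^6 - 3*s^5)

Take the Laplace transform of both sides.
The derivative rules (L{y''} = s^2 Y - s·y(0) - y'(0) and L{y'} = sY - y(0), with y(0) = 0, y'(0) = -1) turn the left side into (s^2 - 6*s - 3)Y - (-1).
The right side is L{t^4} = 24/s^5.
So (s^2 - 6*s - 3)Y = 24/s^5 + (-1).
Isolate Y and clear denominators.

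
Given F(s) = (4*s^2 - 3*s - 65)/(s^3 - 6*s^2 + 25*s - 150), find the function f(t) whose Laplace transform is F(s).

Factor the denominator: s^3 - 6*s^2 + 25*s - 150 = (s - 6)*(s^2 + 25).
Partial fraction decomposition gives [1/(s - 6)] + [3*s/(s^2 + 25)] + [15/(s^2 + 25)].
Invert each term: 1/(s - 6) ↔ e^(6t); 3·s/(s^2 + 25) ↔ 3cos(5t); 3·5/(s^2 + 25) ↔ 3sin(5t).

f(t) = exp(6*t) + 3*sin(5*t) + 3*cos(5*t)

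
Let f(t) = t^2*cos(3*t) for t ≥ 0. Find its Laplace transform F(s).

F(s) = 2*s*(s^2 - 27)/(s^2 + 9)^3

L{cos(3t)} = s/(s^2 + 9).
Then apply L{t^2·g(t)} = (-1)^2 d^2/ds^2[G(s)] with G(s) = s/(s^2 + 9):
differentiating 2 times and applying the sign gives 2*s*(s^2 - 27)/(s^2 + 9)^3.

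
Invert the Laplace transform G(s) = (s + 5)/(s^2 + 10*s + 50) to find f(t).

f(t) = exp(-5*t)*cos(5*t)

Rewrite the denominator: s^2 + 10*s + 50 = (s + 5)^2 + 25.
The form in (s + 5) signals a first-shifting-theorem factor e^(-5t).
Since L{cos(5t)} = s/(s^2 + 25), the inverse is e^(-5*t)*cos(5*t).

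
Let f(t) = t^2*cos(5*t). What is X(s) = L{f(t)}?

X(s) = 2*s*(s^2 - 75)/(s^2 + 25)^3

L{cos(5t)} = s/(s^2 + 25).
Then apply L{t^2·g(t)} = (-1)^2 d^2/ds^2[G(s)] with G(s) = s/(s^2 + 25):
differentiating 2 times and applying the sign gives 2*s*(s^2 - 75)/(s^2 + 25)^3.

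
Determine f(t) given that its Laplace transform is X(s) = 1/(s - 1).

Since L{e^(t)} = 1/(s - 1), the inverse is e^(t).

f(t) = exp(t)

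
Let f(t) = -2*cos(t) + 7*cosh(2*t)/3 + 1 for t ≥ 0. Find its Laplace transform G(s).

By linearity of the Laplace transform, transform each term separately.
L{1} = 1/s; (7/3)·[L{cosh(2t)} = s/(s^2 - 4)]; (-2)·[L{cos(t)} = s/(s^2 + 1)].

G(s) = -2*s/(s^2 + 1) + 7*s/(3*(s^2 - 4)) + 1/s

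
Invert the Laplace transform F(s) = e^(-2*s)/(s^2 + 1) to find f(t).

The factor e^(-2s) signals a time shift by c = 2 (second shifting theorem).
L{sin(t)} = 1/(s^2 + 1), so L^-1{1/(s^2 + 1)} = sin(t).
Hence the inverse is u(t - 2) times that function evaluated at t - 2.

f(t) = Heaviside(t - 2)*(sin(t - 2))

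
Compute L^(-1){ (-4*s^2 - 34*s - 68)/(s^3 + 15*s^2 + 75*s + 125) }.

t^2*exp(-5*t) + 6*t*exp(-5*t) - 4*exp(-5*t)

Factor the denominator: s^3 + 15*s^2 + 75*s + 125 = (s + 5)^3.
Partial fraction decomposition gives [-4/(s + 5)] + [6/(s + 5)^2] + [2/(s + 5)^3].
Invert each term: -4/(s + 5) ↔ -4e^(-5t); 6/(s + 5)^2 ↔ 6t·e^(-5t); 2/(s + 5)^3 ↔ (1)t^2·e^(-5t).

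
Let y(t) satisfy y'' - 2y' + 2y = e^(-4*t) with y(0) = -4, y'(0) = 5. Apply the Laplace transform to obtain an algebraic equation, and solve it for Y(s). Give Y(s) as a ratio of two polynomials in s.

Take the Laplace transform of both sides.
Using L{y''} = s^2 Y - s·y(0) - y'(0) and L{y'} = sY - y(0), with y(0) = -4, y'(0) = 5, the left side becomes (s^2 - 2*s + 2)Y - (-4*s + 13).
The right side is L{e^(-4*t)} = 1/(s + 4).
So (s^2 - 2*s + 2)Y = 1/(s + 4) + (-4*s + 13).
Divide through and combine into a single rational function.

Y(s) = (-4*s^2 - 3*s + 53)/(s^3 + 2*s^2 - 6*s + 8)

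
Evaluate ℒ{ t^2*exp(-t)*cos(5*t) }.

L{cos(5t)} = s/(s^2 + 25).
Multiplying by e^(-t) shifts s → s + 1, so L{exp(-t)*cos(5*t)} = (s + 1)/((s + 1)^2 + 25).
Then apply L{t^2·g(t)} = (-1)^2 d^2/ds^2[G(s)] with G(s) = (s + 1)/((s + 1)^2 + 25):
differentiating 2 times and applying the sign gives 2*(s + 1)*(s^2 + 2*s - 74)/(s^2 + 2*s + 26)^3.

2*(s + 1)*(s^2 + 2*s - 74)/(s^2 + 2*s + 26)^3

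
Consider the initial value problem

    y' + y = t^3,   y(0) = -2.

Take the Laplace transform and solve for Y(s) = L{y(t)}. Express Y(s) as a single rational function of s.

Laplace-transform each side.
Using L{y'} = sY - y(0) = sY - (-2), the left side becomes (s + 1)Y - (-2).
The right side is L{t^3} = 6/s^4.
So (s + 1)Y = 6/s^4 + (-2).
Solve for Y(s) and write it as one ratio of polynomials.

Y(s) = (-2*s^4 + 6)/(s^5 + s^4)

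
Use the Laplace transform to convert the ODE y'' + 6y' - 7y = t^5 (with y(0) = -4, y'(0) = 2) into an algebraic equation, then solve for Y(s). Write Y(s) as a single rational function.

Y(s) = (-4*s^7 - 22*s^6 + 120)/(s^8 + 6*s^7 - 7*s^6)

Transform both sides with L{·}.
With L{y''} = s^2 Y - s·y(0) - y'(0) and L{y'} = sY - y(0), with y(0) = -4, y'(0) = 2: the LHS transforms to (s^2 + 6*s - 7)Y - (-4*s - 22).
The right side is L{t^5} = 120/s^6.
So (s^2 + 6*s - 7)Y = 120/s^6 + (-4*s - 22).
Solve for Y(s) and write it as one ratio of polynomials.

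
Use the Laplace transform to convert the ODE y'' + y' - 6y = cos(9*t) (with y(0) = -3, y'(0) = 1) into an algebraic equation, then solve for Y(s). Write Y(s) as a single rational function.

Laplace-transform each side.
With L{y''} = s^2 Y - s·y(0) - y'(0) and L{y'} = sY - y(0), with y(0) = -3, y'(0) = 1: the LHS transforms to (s^2 + s - 6)Y - (-3*s - 2).
The right side is L{cos(9*t)} = s/(s^2 + 81).
So (s^2 + s - 6)Y = s/(s^2 + 81) + (-3*s - 2).
Isolate Y and clear denominators.

Y(s) = (-3*s^3 - 2*s^2 - 242*s - 162)/(s^4 + s^3 + 75*s^2 + 81*s - 486)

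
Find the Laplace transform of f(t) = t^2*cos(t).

2*s*(s^2 - 3)/(s^2 + 1)^3

L{cos(t)} = s/(s^2 + 1).
Then apply L{t^2·g(t)} = (-1)^2 d^2/ds^2[G(s)] with G(s) = s/(s^2 + 1):
differentiating 2 times and applying the sign gives 2*s*(s^2 - 3)/(s^2 + 1)^3.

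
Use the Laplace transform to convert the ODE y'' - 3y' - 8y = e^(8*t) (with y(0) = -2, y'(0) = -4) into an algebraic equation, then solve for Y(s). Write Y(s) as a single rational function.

Y(s) = (-2*s^2 + 18*s - 15)/(s^3 - 11*s^2 + 16*s + 64)

Take the Laplace transform of both sides.
With L{y''} = s^2 Y - s·y(0) - y'(0) and L{y'} = sY - y(0), with y(0) = -2, y'(0) = -4: the LHS transforms to (s^2 - 3*s - 8)Y - (-2*s + 2).
The right side is L{e^(8*t)} = 1/(s - 8).
So (s^2 - 3*s - 8)Y = 1/(s - 8) + (-2*s + 2).
Solve for Y(s) and write it as one ratio of polynomials.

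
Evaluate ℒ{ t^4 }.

L{t^4} = 4!/s^5 = 24/s^5.

24/s^5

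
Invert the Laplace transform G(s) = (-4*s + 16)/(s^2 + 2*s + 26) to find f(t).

f(t) = 4*exp(-t)*sin(5*t) - 4*exp(-t)*cos(5*t)

Complete the square in the denominator: s^2 + 2*s + 26 = (s + 1)^2 + 5^2.
Split the numerator to match: -4*s + 16 = -4·(s + 1) + 4·5.
Invert each term: -4·(s + 1)/((s + 1)^2 + 25) ↔ -4e^(-t)cos(5t); 4·5/((s + 1)^2 + 25) ↔ 4e^(-t)sin(5t).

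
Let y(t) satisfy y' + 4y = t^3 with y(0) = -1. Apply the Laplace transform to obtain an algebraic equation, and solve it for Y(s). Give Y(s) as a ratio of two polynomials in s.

Y(s) = (-s^4 + 6)/(s^5 + 4*s^4)

Transform both sides with L{·}.
With L{y'} = sY - y(0) = sY - (-1): the LHS transforms to (s + 4)Y - (-1).
The right side is L{t^3} = 6/s^4.
So (s + 4)Y = 6/s^4 + (-1).
Solve for Y(s) and write it as one ratio of polynomials.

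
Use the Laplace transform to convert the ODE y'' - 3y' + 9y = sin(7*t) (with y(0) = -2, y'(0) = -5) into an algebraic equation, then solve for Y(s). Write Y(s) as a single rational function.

Laplace-transform each side.
Using L{y''} = s^2 Y - s·y(0) - y'(0) and L{y'} = sY - y(0), with y(0) = -2, y'(0) = -5, the left side becomes (s^2 - 3*s + 9)Y - (-2*s + 1).
The right side is L{sin(7*t)} = 7/(s^2 + 49).
So (s^2 - 3*s + 9)Y = 7/(s^2 + 49) + (-2*s + 1).
Isolate Y and clear denominators.

Y(s) = (-2*s^3 + s^2 - 98*s + 56)/(s^4 - 3*s^3 + 58*s^2 - 147*s + 441)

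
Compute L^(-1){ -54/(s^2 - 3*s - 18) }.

Factor the denominator: s^2 - 3*s - 18 = (s - 6)*(s + 3).
Partial fraction decomposition gives [-6/(s - 6)] + [6/(s + 3)].
Invert each term: -6/(s - 6) ↔ -6e^(6t); 6/(s + 3) ↔ 6e^(-3t).

-6*exp(6*t) + 6*exp(-3*t)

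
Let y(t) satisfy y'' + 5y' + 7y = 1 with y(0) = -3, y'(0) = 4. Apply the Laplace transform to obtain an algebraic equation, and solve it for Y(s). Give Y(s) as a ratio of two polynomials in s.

Y(s) = (-3*s^2 - 11*s + 1)/(s^3 + 5*s^2 + 7*s)

Apply the Laplace transform to the equation.
With L{y''} = s^2 Y - s·y(0) - y'(0) and L{y'} = sY - y(0), with y(0) = -3, y'(0) = 4: the LHS transforms to (s^2 + 5*s + 7)Y - (-3*s - 11).
The right side is L{1} = 1/s.
So (s^2 + 5*s + 7)Y = 1/s + (-3*s - 11).
Solve for Y(s) and write it as one ratio of polynomials.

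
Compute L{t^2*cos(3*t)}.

2*s*(s^2 - 27)/(s^2 + 9)^3

L{cos(3t)} = s/(s^2 + 9).
Then apply L{t^2·g(t)} = (-1)^2 d^2/ds^2[G(s)] with G(s) = s/(s^2 + 9):
differentiating 2 times and applying the sign gives 2*s*(s^2 - 27)/(s^2 + 9)^3.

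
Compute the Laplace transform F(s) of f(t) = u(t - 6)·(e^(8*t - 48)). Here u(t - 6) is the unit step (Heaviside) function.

By the second shifting theorem, L{u(t - c)·g(t - c)} = e^(-cs)·G(s) with c = 6 and G(s) = L{g(t)}.
L{e^(8t)} = 1/(s - 8).

F(s) = exp(-6*s)/(s - 8)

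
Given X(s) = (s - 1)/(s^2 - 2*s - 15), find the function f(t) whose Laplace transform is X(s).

Rewrite the denominator: s^2 - 2*s - 15 = (s - 1)^2 - 16.
The form in (s - 1) signals a first-shifting-theorem factor e^(t).
Since L{cosh(4t)} = s/(s^2 - 16), the inverse is exp(t)*cosh(4*t).

f(t) = exp(t)*cosh(4*t)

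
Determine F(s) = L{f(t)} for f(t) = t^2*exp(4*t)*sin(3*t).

F(s) = 18*(s^2 - 8*s + 13)/(s^2 - 8*s + 25)^3

L{sin(3t)} = 3/(s^2 + 9).
Multiplying by e^(4t) shifts s → s - 4, so L{exp(4*t)*sin(3*t)} = 3/((s - 4)^2 + 9).
Then apply L{t^2·g(t)} = (-1)^2 d^2/ds^2[G(s)] with G(s) = 3/((s - 4)^2 + 9):
differentiating 2 times and applying the sign gives 18*(s^2 - 8*s + 13)/(s^2 - 8*s + 25)^3.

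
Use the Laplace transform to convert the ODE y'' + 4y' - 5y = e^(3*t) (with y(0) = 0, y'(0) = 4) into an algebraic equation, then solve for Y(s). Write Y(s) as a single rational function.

Y(s) = (4*s - 11)/(s^3 + s^2 - 17*s + 15)

Take the Laplace transform of both sides.
The derivative rules (L{y''} = s^2 Y - s·y(0) - y'(0) and L{y'} = sY - y(0), with y(0) = 0, y'(0) = 4) turn the left side into (s^2 + 4*s - 5)Y - (4).
The right side is L{e^(3*t)} = 1/(s - 3).
So (s^2 + 4*s - 5)Y = 1/(s - 3) + (4).
Solve for Y(s) and write it as one ratio of polynomials.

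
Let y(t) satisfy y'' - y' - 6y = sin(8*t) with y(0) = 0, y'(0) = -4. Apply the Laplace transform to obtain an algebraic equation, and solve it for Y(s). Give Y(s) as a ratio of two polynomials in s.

Y(s) = (-4*s^2 - 248)/(s^4 - s^3 + 58*s^2 - 64*s - 384)

Transform both sides with L{·}.
The derivative rules (L{y''} = s^2 Y - s·y(0) - y'(0) and L{y'} = sY - y(0), with y(0) = 0, y'(0) = -4) turn the left side into (s^2 - s - 6)Y - (-4).
The right side is L{sin(8*t)} = 8/(s^2 + 64).
So (s^2 - s - 6)Y = 8/(s^2 + 64) + (-4).
Divide through and combine into a single rational function.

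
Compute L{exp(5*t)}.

L{e^(5t)} = 1/(s - 5).

1/(s - 5)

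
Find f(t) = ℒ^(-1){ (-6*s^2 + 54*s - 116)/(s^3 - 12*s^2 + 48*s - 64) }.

Factor the denominator: s^3 - 12*s^2 + 48*s - 64 = (s - 4)^3.
Partial fraction decomposition gives [-6/(s - 4)] + [6/(s - 4)^2] + [4/(s - 4)^3].
Invert each term: -6/(s - 4) ↔ -6e^(4t); 6/(s - 4)^2 ↔ 6t·e^(4t); 4/(s - 4)^3 ↔ (2)t^2·e^(4t).

f(t) = 2*t^2*exp(4*t) + 6*t*exp(4*t) - 6*exp(4*t)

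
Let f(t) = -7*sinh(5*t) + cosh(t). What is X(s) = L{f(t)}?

X(s) = s/(s^2 - 1) - 35/(s^2 - 25)

Apply the Laplace transform termwise.
L{cosh(t)} = s/(s^2 - 1); (-7)·[L{sinh(5t)} = 5/(s^2 - 25)].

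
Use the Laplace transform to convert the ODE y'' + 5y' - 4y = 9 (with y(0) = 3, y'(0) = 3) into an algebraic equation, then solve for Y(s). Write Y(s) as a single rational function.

Transform both sides with L{·}.
The derivative rules (L{y''} = s^2 Y - s·y(0) - y'(0) and L{y'} = sY - y(0), with y(0) = 3, y'(0) = 3) turn the left side into (s^2 + 5*s - 4)Y - (3*s + 18).
The right side is L{9} = 9/s.
So (s^2 + 5*s - 4)Y = 9/s + (3*s + 18).
Solve for Y(s) and write it as one ratio of polynomials.

Y(s) = (3*s^2 + 18*s + 9)/(s^3 + 5*s^2 - 4*s)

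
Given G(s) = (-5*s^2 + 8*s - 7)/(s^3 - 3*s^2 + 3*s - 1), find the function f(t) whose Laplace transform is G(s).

Factor the denominator: s^3 - 3*s^2 + 3*s - 1 = (s - 1)^3.
Partial fraction decomposition gives [-5/(s - 1)] + [-2/(s - 1)^2] + [-4/(s - 1)^3].
Invert each term: -5/(s - 1) ↔ -5e^(t); -2/(s - 1)^2 ↔ -2t·e^(t); -4/(s - 1)^3 ↔ (-2)t^2·e^(t).

f(t) = -2*t^2*exp(t) - 2*t*exp(t) - 5*exp(t)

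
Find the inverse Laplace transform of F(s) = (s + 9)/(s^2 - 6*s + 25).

Complete the square in the denominator: s^2 - 6*s + 25 = (s - 3)^2 + 4^2.
Split the numerator to match: s + 9 = 1·(s - 3) + 3·4.
Invert each term: 1·(s - 3)/((s - 3)^2 + 16) ↔ e^(3t)cos(4t); 3·4/((s - 3)^2 + 16) ↔ 3e^(3t)sin(4t).

3*exp(3*t)*sin(4*t) + exp(3*t)*cos(4*t)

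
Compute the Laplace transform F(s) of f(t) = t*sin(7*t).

F(s) = 14*s/(s^2 + 49)^2

L{sin(7t)} = 7/(s^2 + 49).
Then apply L{t·g(t)} = -d/ds[G(s)] with G(s) = 7/(s^2 + 49):
differentiating 1 time and applying the sign gives 14*s/(s^2 + 49)^2.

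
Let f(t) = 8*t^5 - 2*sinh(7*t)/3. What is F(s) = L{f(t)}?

F(s) = -14/(3*(s^2 - 49)) + 960/s^6

The transform is linear, so treat each term independently.
(8)·[L{t^5} = 5!/s^6 = 120/s^6]; (-2/3)·[L{sinh(7t)} = 7/(s^2 - 49)].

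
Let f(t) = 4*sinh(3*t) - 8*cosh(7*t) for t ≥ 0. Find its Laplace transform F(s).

Apply the Laplace transform termwise.
(4)·[L{sinh(3t)} = 3/(s^2 - 9)]; (-8)·[L{cosh(7t)} = s/(s^2 - 49)].

F(s) = -8*s/(s^2 - 49) + 12/(s^2 - 9)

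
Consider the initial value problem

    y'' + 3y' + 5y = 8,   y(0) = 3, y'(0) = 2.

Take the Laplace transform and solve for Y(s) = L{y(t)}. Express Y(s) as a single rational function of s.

Y(s) = (3*s^2 + 11*s + 8)/(s^3 + 3*s^2 + 5*s)

Transform both sides with L{·}.
With L{y''} = s^2 Y - s·y(0) - y'(0) and L{y'} = sY - y(0), with y(0) = 3, y'(0) = 2: the LHS transforms to (s^2 + 3*s + 5)Y - (3*s + 11).
The right side is L{8} = 8/s.
So (s^2 + 3*s + 5)Y = 8/s + (3*s + 11).
Solve for Y(s) and write it as one ratio of polynomials.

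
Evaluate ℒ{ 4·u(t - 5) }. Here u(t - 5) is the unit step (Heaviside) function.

4*exp(-5*s)/s

By the second shifting theorem, L{u(t - c)·g(t - c)} = e^(-cs)·G(s) with c = 5 and G(s) = L{g(t)}.
L{4} = 4/s.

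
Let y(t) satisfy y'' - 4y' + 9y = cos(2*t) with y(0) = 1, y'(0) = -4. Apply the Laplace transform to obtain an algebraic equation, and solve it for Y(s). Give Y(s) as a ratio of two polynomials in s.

Y(s) = (s^3 - 8*s^2 + 5*s - 32)/(s^4 - 4*s^3 + 13*s^2 - 16*s + 36)

Take the Laplace transform of both sides.
With L{y''} = s^2 Y - s·y(0) - y'(0) and L{y'} = sY - y(0), with y(0) = 1, y'(0) = -4: the LHS transforms to (s^2 - 4*s + 9)Y - (s - 8).
The right side is L{cos(2*t)} = s/(s^2 + 4).
So (s^2 - 4*s + 9)Y = s/(s^2 + 4) + (s - 8).
Divide through and combine into a single rational function.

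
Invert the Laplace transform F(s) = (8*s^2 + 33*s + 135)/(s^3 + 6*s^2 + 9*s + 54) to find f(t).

Factor the denominator: s^3 + 6*s^2 + 9*s + 54 = (s + 6)*(s^2 + 9).
Partial fraction decomposition gives [5/(s + 6)] + [3*s/(s^2 + 9)] + [15/(s^2 + 9)].
Invert each term: 5/(s + 6) ↔ 5e^(-6t); 3·s/(s^2 + 9) ↔ 3cos(3t); 5·3/(s^2 + 9) ↔ 5sin(3t).

f(t) = 5*sin(3*t) + 3*cos(3*t) + 5*exp(-6*t)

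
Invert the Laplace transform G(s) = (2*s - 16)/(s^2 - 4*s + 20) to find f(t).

Complete the square in the denominator: s^2 - 4*s + 20 = (s - 2)^2 + 4^2.
Split the numerator to match: 2*s - 16 = 2·(s - 2) - 3·4.
Invert each term: 2·(s - 2)/((s - 2)^2 + 16) ↔ 2e^(2t)cos(4t); -3·4/((s - 2)^2 + 16) ↔ -3e^(2t)sin(4t).

f(t) = -3*exp(2*t)*sin(4*t) + 2*exp(2*t)*cos(4*t)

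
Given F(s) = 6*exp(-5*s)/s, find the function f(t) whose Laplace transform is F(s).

f(t) = Heaviside(t - 5)*(6)

The factor e^(-5s) signals a time shift by c = 5 (second shifting theorem).
L{6} = 6/s, so L^-1{6/s} = 6.
Hence the inverse is u(t - 5) times that function evaluated at t - 5.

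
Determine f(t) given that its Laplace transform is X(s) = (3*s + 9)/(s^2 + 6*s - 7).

f(t) = 3*exp(-3*t)*cosh(4*t)

Rewrite the denominator: s^2 + 6*s - 7 = (s + 3)^2 - 16.
The form in (s + 3) signals a first-shifting-theorem factor e^(-3t).
Since L{cosh(4t)} = s/(s^2 - 16), the inverse is e^(-3*t)*cosh(4*t), scaled by 3.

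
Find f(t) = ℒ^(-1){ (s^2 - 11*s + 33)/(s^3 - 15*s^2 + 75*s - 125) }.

Factor the denominator: s^3 - 15*s^2 + 75*s - 125 = (s - 5)^3.
Partial fraction decomposition gives [1/(s - 5)] + [-1/(s - 5)^2] + [3/(s - 5)^3].
Invert each term: 1/(s - 5) ↔ e^(5t); -1/(s - 5)^2 ↔ -t·e^(5t); 3/(s - 5)^3 ↔ (3/2)t^2·e^(5t).

f(t) = 3*t^2*exp(5*t)/2 - t*exp(5*t) + exp(5*t)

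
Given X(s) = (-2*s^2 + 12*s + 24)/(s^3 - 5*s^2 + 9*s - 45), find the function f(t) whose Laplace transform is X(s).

f(t) = exp(5*t) - sin(3*t) - 3*cos(3*t)

Factor the denominator: s^3 - 5*s^2 + 9*s - 45 = (s - 5)*(s^2 + 9).
Partial fraction decomposition gives [1/(s - 5)] + [-3*s/(s^2 + 9)] + [-3/(s^2 + 9)].
Invert each term: 1/(s - 5) ↔ e^(5t); -3·s/(s^2 + 9) ↔ -3cos(3t); -1·3/(s^2 + 9) ↔ -sin(3t).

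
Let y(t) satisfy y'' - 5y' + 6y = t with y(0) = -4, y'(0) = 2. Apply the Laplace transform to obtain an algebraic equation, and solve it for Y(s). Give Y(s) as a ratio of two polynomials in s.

Apply the Laplace transform to the equation.
Using L{y''} = s^2 Y - s·y(0) - y'(0) and L{y'} = sY - y(0), with y(0) = -4, y'(0) = 2, the left side becomes (s^2 - 5*s + 6)Y - (-4*s + 22).
The right side is L{t} = s^(-2).
So (s^2 - 5*s + 6)Y = s^(-2) + (-4*s + 22).
Solve for Y(s) and write it as one ratio of polynomials.

Y(s) = (-4*s^3 + 22*s^2 + 1)/(s^4 - 5*s^3 + 6*s^2)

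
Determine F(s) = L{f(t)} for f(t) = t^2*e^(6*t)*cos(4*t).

F(s) = 2*(s - 6)*(s^2 - 12*s - 12)/(s^2 - 12*s + 52)^3

L{cos(4t)} = s/(s^2 + 16).
Multiplying by e^(6t) shifts s → s - 6, so L{e^(6*t)*cos(4*t)} = (s - 6)/((s - 6)^2 + 16).
Then apply L{t^2·g(t)} = (-1)^2 d^2/ds^2[G(s)] with G(s) = (s - 6)/((s - 6)^2 + 16):
differentiating 2 times and applying the sign gives 2*(s - 6)*(s^2 - 12*s - 12)/(s^2 - 12*s + 52)^3.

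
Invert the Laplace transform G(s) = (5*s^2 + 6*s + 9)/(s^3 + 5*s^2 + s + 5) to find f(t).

Factor the denominator: s^3 + 5*s^2 + s + 5 = (s + 5)*(s^2 + 1).
Partial fraction decomposition gives [4/(s + 5)] + [s/(s^2 + 1)] + [1/(s^2 + 1)].
Invert each term: 4/(s + 5) ↔ 4e^(-5t); 1·s/(s^2 + 1) ↔ cos(t); 1·1/(s^2 + 1) ↔ sin(t).

f(t) = sin(t) + cos(t) + 4*exp(-5*t)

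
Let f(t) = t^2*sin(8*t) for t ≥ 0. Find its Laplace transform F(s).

F(s) = 16*(3*s^2 - 64)/(s^2 + 64)^3

L{sin(8t)} = 8/(s^2 + 64).
Then apply L{t^2·g(t)} = (-1)^2 d^2/ds^2[G(s)] with G(s) = 8/(s^2 + 64):
differentiating 2 times and applying the sign gives 16*(3*s^2 - 64)/(s^2 + 64)^3.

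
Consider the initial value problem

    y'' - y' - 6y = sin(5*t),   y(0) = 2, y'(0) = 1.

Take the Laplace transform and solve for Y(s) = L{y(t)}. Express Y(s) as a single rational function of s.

Y(s) = (2*s^3 - s^2 + 50*s - 20)/(s^4 - s^3 + 19*s^2 - 25*s - 150)

Transform both sides with L{·}.
With L{y''} = s^2 Y - s·y(0) - y'(0) and L{y'} = sY - y(0), with y(0) = 2, y'(0) = 1: the LHS transforms to (s^2 - s - 6)Y - (2*s - 1).
The right side is L{sin(5*t)} = 5/(s^2 + 25).
So (s^2 - s - 6)Y = 5/(s^2 + 25) + (2*s - 1).
Isolate Y and clear denominators.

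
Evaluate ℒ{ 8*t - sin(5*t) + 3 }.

-5/(s^2 + 25) + 3/s + 8/s^2

The transform is linear, so treat each term independently.
(8)·[L{t} = 1!/s^2 = 1/s^2]; L{3} = 3/s; (-1)·[L{sin(5t)} = 5/(s^2 + 25)].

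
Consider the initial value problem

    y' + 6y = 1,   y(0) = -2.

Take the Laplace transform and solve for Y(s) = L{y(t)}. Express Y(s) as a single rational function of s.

Apply the Laplace transform to the equation.
The derivative rules (L{y'} = sY - y(0) = sY - (-2)) turn the left side into (s + 6)Y - (-2).
The right side is L{1} = 1/s.
So (s + 6)Y = 1/s + (-2).
Isolate Y and clear denominators.

Y(s) = (-2*s + 1)/(s^2 + 6*s)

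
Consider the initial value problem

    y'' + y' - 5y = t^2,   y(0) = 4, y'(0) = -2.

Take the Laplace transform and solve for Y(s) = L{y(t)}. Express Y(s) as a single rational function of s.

Apply the Laplace transform to the equation.
The derivative rules (L{y''} = s^2 Y - s·y(0) - y'(0) and L{y'} = sY - y(0), with y(0) = 4, y'(0) = -2) turn the left side into (s^2 + s - 5)Y - (4*s + 2).
The right side is L{t^2} = 2/s^3.
So (s^2 + s - 5)Y = 2/s^3 + (4*s + 2).
Solve for Y(s) and write it as one ratio of polynomials.

Y(s) = (4*s^4 + 2*s^3 + 2)/(s^5 + s^4 - 5*s^3)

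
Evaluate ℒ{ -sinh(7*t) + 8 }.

-7/(s^2 - 49) + 8/s

Apply the Laplace transform termwise.
(-1)·[L{sinh(7t)} = 7/(s^2 - 49)]; L{8} = 8/s.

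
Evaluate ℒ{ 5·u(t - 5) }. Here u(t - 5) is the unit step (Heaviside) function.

By the second shifting theorem, L{u(t - c)·g(t - c)} = e^(-cs)·G(s) with c = 5 and G(s) = L{g(t)}.
L{5} = 5/s.

5*exp(-5*s)/s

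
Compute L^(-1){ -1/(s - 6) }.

-exp(6*t)

Since L{e^(6t)} = 1/(s - 6), the inverse is exp(6*t), scaled by -1.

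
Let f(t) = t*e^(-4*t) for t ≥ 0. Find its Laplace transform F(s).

F(s) = (s + 4)^(-2)

L{t} = 1!/s^2 = 1/s^2.
By the first shifting theorem, multiplying by e^(-4t) replaces s with s + 4.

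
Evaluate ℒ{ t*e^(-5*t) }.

L{t} = 1!/s^2 = 1/s^2.
By the first shifting theorem, multiplying by e^(-5t) replaces s with s + 5.

(s + 5)^(-2)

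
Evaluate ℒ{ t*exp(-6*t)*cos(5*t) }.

L{cos(5t)} = s/(s^2 + 25).
Multiplying by e^(-6t) shifts s → s + 6, so L{exp(-6*t)*cos(5*t)} = (s + 6)/((s + 6)^2 + 25).
Then apply L{t·g(t)} = -d/ds[G(s)] with G(s) = (s + 6)/((s + 6)^2 + 25):
differentiating 1 time and applying the sign gives (s + 1)*(s + 11)/(s^2 + 12*s + 61)^2.

(s + 1)*(s + 11)/(s^2 + 12*s + 61)^2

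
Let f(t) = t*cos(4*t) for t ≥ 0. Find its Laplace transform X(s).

L{cos(4t)} = s/(s^2 + 16).
Then apply L{t·g(t)} = -d/ds[G(s)] with G(s) = s/(s^2 + 16):
differentiating 1 time and applying the sign gives (s - 4)*(s + 4)/(s^2 + 16)^2.

X(s) = (s - 4)*(s + 4)/(s^2 + 16)^2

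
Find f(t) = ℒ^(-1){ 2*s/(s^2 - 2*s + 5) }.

Complete the square in the denominator: s^2 - 2*s + 5 = (s - 1)^2 + 2^2.
Split the numerator to match: 2*s = 2·(s - 1) + 1·2.
Invert each term: 2·(s - 1)/((s - 1)^2 + 4) ↔ 2e^(t)cos(2t); 1·2/((s - 1)^2 + 4) ↔ e^(t)sin(2t).

f(t) = exp(t)*sin(2*t) + 2*exp(t)*cos(2*t)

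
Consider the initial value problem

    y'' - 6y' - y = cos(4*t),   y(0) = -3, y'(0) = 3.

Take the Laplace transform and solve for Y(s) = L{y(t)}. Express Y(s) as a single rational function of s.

Apply the Laplace transform to the equation.
The derivative rules (L{y''} = s^2 Y - s·y(0) - y'(0) and L{y'} = sY - y(0), with y(0) = -3, y'(0) = 3) turn the left side into (s^2 - 6*s - 1)Y - (-3*s + 21).
The right side is L{cos(4*t)} = s/(s^2 + 16).
So (s^2 - 6*s - 1)Y = s/(s^2 + 16) + (-3*s + 21).
Solve for Y(s) and write it as one ratio of polynomials.

Y(s) = (-3*s^3 + 21*s^2 - 47*s + 336)/(s^4 - 6*s^3 + 15*s^2 - 96*s - 16)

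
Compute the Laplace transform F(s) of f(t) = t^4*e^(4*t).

F(s) = 24/(s - 4)^5

L{t^4} = 4!/s^5 = 24/s^5.
By the first shifting theorem, multiplying by e^(4t) replaces s with s - 4.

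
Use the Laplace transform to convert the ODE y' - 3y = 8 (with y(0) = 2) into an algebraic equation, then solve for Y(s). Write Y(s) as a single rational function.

Y(s) = (2*s + 8)/(s^2 - 3*s)

Apply the Laplace transform to the equation.
The derivative rules (L{y'} = sY - y(0) = sY - 2) turn the left side into (s - 3)Y - (2).
The right side is L{8} = 8/s.
So (s - 3)Y = 8/s + (2).
Divide through and combine into a single rational function.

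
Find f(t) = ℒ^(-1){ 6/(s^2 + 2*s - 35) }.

Rewrite the denominator: s^2 + 2*s - 35 = (s + 1)^2 - 36.
The form in (s + 1) signals a first-shifting-theorem factor e^(-t).
Since L{sinh(6t)} = 6/(s^2 - 36), the inverse is e^(-t)*sinh(6*t).

f(t) = exp(-t)*sinh(6*t)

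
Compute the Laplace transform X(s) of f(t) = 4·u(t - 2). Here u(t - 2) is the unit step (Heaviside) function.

X(s) = 4*exp(-2*s)/s

By the second shifting theorem, L{u(t - c)·g(t - c)} = e^(-cs)·G(s) with c = 2 and G(s) = L{g(t)}.
L{4} = 4/s.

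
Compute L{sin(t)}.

L{sin(t)} = 1/(s^2 + 1).

1/(s^2 + 1)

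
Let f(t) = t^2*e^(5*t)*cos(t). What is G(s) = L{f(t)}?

L{cos(t)} = s/(s^2 + 1).
Multiplying by e^(5t) shifts s → s - 5, so L{e^(5*t)*cos(t)} = (s - 5)/((s - 5)^2 + 1).
Then apply L{t^2·g(t)} = (-1)^2 d^2/ds^2[H(s)] with H(s) = (s - 5)/((s - 5)^2 + 1):
differentiating 2 times and applying the sign gives 2*(s - 5)*(s^2 - 10*s + 22)/(s^2 - 10*s + 26)^3.

G(s) = 2*(s - 5)*(s^2 - 10*s + 22)/(s^2 - 10*s + 26)^3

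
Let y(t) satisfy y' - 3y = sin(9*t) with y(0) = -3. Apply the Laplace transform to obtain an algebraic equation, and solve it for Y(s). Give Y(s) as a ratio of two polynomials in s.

Apply the Laplace transform to the equation.
With L{y'} = sY - y(0) = sY - (-3): the LHS transforms to (s - 3)Y - (-3).
The right side is L{sin(9*t)} = 9/(s^2 + 81).
So (s - 3)Y = 9/(s^2 + 81) + (-3).
Divide through and combine into a single rational function.

Y(s) = (-3*s^2 - 234)/(s^3 - 3*s^2 + 81*s - 243)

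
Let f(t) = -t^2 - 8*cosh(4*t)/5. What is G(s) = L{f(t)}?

G(s) = -8*s/(5*(s^2 - 16)) - 2/s^3

By linearity of the Laplace transform, transform each term separately.
(-8/5)·[L{cosh(4t)} = s/(s^2 - 16)]; (-1)·[L{t^2} = 2!/s^3 = 2/s^3].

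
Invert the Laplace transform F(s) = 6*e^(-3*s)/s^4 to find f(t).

The factor e^(-3s) signals a time shift by c = 3 (second shifting theorem).
L{t^3} = 3!/s^4 = 6/s^4, so L^-1{6/s^4} = t^3.
Hence the inverse is u(t - 3) times that function evaluated at t - 3.

f(t) = Heaviside(t - 3)*((t - 3)^3)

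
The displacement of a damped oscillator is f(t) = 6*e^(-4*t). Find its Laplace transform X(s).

X(s) = 6/(s + 4)

L{6} = 6/s.
By the first shifting theorem, multiplying by e^(-4t) replaces s with s + 4.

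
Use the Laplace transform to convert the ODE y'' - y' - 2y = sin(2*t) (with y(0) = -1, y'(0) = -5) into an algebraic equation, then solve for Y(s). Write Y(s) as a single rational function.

Y(s) = (-s^3 - 4*s^2 - 4*s - 14)/(s^4 - s^3 + 2*s^2 - 4*s - 8)

Laplace-transform each side.
The derivative rules (L{y''} = s^2 Y - s·y(0) - y'(0) and L{y'} = sY - y(0), with y(0) = -1, y'(0) = -5) turn the left side into (s^2 - s - 2)Y - (-s - 4).
The right side is L{sin(2*t)} = 2/(s^2 + 4).
So (s^2 - s - 2)Y = 2/(s^2 + 4) + (-s - 4).
Isolate Y and clear denominators.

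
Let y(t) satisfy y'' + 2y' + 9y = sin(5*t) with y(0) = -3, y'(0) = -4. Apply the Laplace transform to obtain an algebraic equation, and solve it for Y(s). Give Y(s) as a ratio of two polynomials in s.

Y(s) = (-3*s^3 - 10*s^2 - 75*s - 245)/(s^4 + 2*s^3 + 34*s^2 + 50*s + 225)

Take the Laplace transform of both sides.
With L{y''} = s^2 Y - s·y(0) - y'(0) and L{y'} = sY - y(0), with y(0) = -3, y'(0) = -4: the LHS transforms to (s^2 + 2*s + 9)Y - (-3*s - 10).
The right side is L{sin(5*t)} = 5/(s^2 + 25).
So (s^2 + 2*s + 9)Y = 5/(s^2 + 25) + (-3*s - 10).
Solve for Y(s) and write it as one ratio of polynomials.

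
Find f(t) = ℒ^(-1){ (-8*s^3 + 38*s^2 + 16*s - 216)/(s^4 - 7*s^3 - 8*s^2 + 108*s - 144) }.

f(t) = -4*exp(6*t) + 2*exp(3*t) - 4*exp(2*t) - 2*exp(-4*t)

Factor the denominator: s^4 - 7*s^3 - 8*s^2 + 108*s - 144 = (s - 6)*(s - 3)*(s - 2)*(s + 4).
Partial fraction decomposition gives [-4/(s - 2)] + [-2/(s + 4)] + [-4/(s - 6)] + [2/(s - 3)].
Invert each term: -4/(s - 2) ↔ -4e^(2t); -2/(s + 4) ↔ -2e^(-4t); -4/(s - 6) ↔ -4e^(6t); 2/(s - 3) ↔ 2e^(3t).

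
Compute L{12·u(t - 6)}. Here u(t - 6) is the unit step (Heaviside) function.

12*exp(-6*s)/s

By the second shifting theorem, L{u(t - c)·g(t - c)} = e^(-cs)·G(s) with c = 6 and G(s) = L{g(t)}.
L{12} = 12/s.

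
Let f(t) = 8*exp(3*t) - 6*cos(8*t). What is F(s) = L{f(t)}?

F(s) = -6*s/(s^2 + 64) + 8/(s - 3)

Apply the Laplace transform termwise.
(8)·[L{e^(3t)} = 1/(s - 3)]; (-6)·[L{cos(8t)} = s/(s^2 + 64)].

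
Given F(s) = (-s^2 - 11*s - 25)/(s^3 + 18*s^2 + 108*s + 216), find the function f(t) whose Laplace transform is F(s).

f(t) = 5*t^2*exp(-6*t)/2 + t*exp(-6*t) - exp(-6*t)

Factor the denominator: s^3 + 18*s^2 + 108*s + 216 = (s + 6)^3.
Partial fraction decomposition gives [-1/(s + 6)] + [(s + 6)^(-2)] + [5/(s + 6)^3].
Invert each term: -1/(s + 6) ↔ -e^(-6t); 1/(s + 6)^2 ↔ t·e^(-6t); 5/(s + 6)^3 ↔ (5/2)t^2·e^(-6t).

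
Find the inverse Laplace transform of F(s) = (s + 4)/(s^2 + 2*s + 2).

3*exp(-t)*sin(t) + exp(-t)*cos(t)

Complete the square in the denominator: s^2 + 2*s + 2 = (s + 1)^2 + 1^2.
Split the numerator to match: s + 4 = 1·(s + 1) + 3·1.
Invert each term: 1·(s + 1)/((s + 1)^2 + 1) ↔ e^(-t)cos(t); 3·1/((s + 1)^2 + 1) ↔ 3e^(-t)sin(t).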